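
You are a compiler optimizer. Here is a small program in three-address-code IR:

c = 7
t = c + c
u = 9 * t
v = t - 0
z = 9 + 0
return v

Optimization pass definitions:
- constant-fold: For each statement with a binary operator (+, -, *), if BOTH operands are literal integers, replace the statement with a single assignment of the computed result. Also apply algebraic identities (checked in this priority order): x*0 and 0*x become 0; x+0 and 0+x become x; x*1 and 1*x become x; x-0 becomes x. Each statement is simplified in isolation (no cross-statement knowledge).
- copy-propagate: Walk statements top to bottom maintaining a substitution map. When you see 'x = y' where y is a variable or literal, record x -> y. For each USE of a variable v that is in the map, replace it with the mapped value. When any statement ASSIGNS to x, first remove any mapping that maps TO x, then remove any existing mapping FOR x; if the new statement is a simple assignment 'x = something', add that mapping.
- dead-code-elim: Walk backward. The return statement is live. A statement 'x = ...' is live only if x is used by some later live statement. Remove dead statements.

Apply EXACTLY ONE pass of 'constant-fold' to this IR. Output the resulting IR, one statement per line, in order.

Applying constant-fold statement-by-statement:
  [1] c = 7  (unchanged)
  [2] t = c + c  (unchanged)
  [3] u = 9 * t  (unchanged)
  [4] v = t - 0  -> v = t
  [5] z = 9 + 0  -> z = 9
  [6] return v  (unchanged)
Result (6 stmts):
  c = 7
  t = c + c
  u = 9 * t
  v = t
  z = 9
  return v

Answer: c = 7
t = c + c
u = 9 * t
v = t
z = 9
return v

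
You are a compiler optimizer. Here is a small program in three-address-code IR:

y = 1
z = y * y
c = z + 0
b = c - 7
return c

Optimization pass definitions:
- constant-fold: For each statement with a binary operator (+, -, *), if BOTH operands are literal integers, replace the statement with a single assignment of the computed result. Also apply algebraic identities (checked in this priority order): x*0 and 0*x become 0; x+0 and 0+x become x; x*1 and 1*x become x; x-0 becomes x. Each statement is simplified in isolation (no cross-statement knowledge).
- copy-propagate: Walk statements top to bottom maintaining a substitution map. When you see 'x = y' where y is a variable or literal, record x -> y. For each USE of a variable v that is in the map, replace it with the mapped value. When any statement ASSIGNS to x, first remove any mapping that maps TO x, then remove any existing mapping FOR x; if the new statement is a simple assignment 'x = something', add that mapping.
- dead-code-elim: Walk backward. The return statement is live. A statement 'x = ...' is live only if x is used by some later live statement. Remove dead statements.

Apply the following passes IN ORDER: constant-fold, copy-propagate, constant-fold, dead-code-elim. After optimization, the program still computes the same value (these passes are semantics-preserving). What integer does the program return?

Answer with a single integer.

Initial IR:
  y = 1
  z = y * y
  c = z + 0
  b = c - 7
  return c
After constant-fold (5 stmts):
  y = 1
  z = y * y
  c = z
  b = c - 7
  return c
After copy-propagate (5 stmts):
  y = 1
  z = 1 * 1
  c = z
  b = z - 7
  return z
After constant-fold (5 stmts):
  y = 1
  z = 1
  c = z
  b = z - 7
  return z
After dead-code-elim (2 stmts):
  z = 1
  return z
Evaluate:
  y = 1  =>  y = 1
  z = y * y  =>  z = 1
  c = z + 0  =>  c = 1
  b = c - 7  =>  b = -6
  return c = 1

Answer: 1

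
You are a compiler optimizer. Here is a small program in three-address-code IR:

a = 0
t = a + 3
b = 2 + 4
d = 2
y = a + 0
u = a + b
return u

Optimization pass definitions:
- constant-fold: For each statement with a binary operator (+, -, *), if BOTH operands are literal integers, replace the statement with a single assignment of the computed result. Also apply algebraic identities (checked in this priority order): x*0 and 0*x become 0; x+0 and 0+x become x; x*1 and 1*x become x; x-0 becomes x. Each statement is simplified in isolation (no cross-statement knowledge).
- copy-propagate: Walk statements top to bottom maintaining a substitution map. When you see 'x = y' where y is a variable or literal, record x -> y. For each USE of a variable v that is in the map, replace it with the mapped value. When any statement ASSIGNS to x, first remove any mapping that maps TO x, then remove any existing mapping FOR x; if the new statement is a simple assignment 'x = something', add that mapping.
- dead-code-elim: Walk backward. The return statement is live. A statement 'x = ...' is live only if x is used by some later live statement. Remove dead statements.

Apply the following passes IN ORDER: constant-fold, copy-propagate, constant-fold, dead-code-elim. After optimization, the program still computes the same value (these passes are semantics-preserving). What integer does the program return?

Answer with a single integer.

Answer: 6

Derivation:
Initial IR:
  a = 0
  t = a + 3
  b = 2 + 4
  d = 2
  y = a + 0
  u = a + b
  return u
After constant-fold (7 stmts):
  a = 0
  t = a + 3
  b = 6
  d = 2
  y = a
  u = a + b
  return u
After copy-propagate (7 stmts):
  a = 0
  t = 0 + 3
  b = 6
  d = 2
  y = 0
  u = 0 + 6
  return u
After constant-fold (7 stmts):
  a = 0
  t = 3
  b = 6
  d = 2
  y = 0
  u = 6
  return u
After dead-code-elim (2 stmts):
  u = 6
  return u
Evaluate:
  a = 0  =>  a = 0
  t = a + 3  =>  t = 3
  b = 2 + 4  =>  b = 6
  d = 2  =>  d = 2
  y = a + 0  =>  y = 0
  u = a + b  =>  u = 6
  return u = 6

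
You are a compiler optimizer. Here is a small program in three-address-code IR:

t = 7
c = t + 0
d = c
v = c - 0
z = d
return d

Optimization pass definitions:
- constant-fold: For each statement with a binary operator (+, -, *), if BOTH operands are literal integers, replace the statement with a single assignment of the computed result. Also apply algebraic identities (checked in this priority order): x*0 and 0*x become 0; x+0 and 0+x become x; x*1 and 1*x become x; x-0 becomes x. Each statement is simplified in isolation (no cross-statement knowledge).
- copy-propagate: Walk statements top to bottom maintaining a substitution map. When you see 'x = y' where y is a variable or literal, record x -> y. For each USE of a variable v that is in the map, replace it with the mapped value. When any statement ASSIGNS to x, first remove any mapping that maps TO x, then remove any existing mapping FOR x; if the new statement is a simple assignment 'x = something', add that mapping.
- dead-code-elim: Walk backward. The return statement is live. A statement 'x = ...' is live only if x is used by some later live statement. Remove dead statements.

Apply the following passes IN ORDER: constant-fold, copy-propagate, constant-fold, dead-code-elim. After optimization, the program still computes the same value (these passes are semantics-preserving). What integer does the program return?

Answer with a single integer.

Initial IR:
  t = 7
  c = t + 0
  d = c
  v = c - 0
  z = d
  return d
After constant-fold (6 stmts):
  t = 7
  c = t
  d = c
  v = c
  z = d
  return d
After copy-propagate (6 stmts):
  t = 7
  c = 7
  d = 7
  v = 7
  z = 7
  return 7
After constant-fold (6 stmts):
  t = 7
  c = 7
  d = 7
  v = 7
  z = 7
  return 7
After dead-code-elim (1 stmts):
  return 7
Evaluate:
  t = 7  =>  t = 7
  c = t + 0  =>  c = 7
  d = c  =>  d = 7
  v = c - 0  =>  v = 7
  z = d  =>  z = 7
  return d = 7

Answer: 7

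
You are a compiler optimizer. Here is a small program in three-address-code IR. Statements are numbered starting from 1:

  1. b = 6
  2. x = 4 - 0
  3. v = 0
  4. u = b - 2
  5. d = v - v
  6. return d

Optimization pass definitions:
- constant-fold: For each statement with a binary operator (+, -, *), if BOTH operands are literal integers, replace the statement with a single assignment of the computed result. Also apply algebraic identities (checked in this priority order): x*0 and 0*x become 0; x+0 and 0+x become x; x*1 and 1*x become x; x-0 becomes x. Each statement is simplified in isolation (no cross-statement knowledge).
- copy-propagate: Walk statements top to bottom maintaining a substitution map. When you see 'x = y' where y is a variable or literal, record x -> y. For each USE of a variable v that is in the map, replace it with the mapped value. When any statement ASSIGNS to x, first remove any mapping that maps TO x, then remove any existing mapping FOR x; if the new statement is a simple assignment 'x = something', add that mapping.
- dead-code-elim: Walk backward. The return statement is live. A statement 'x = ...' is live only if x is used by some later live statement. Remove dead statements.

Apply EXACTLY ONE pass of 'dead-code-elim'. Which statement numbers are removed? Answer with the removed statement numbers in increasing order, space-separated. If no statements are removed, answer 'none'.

Answer: 1 2 4

Derivation:
Backward liveness scan:
Stmt 1 'b = 6': DEAD (b not in live set [])
Stmt 2 'x = 4 - 0': DEAD (x not in live set [])
Stmt 3 'v = 0': KEEP (v is live); live-in = []
Stmt 4 'u = b - 2': DEAD (u not in live set ['v'])
Stmt 5 'd = v - v': KEEP (d is live); live-in = ['v']
Stmt 6 'return d': KEEP (return); live-in = ['d']
Removed statement numbers: [1, 2, 4]
Surviving IR:
  v = 0
  d = v - v
  return d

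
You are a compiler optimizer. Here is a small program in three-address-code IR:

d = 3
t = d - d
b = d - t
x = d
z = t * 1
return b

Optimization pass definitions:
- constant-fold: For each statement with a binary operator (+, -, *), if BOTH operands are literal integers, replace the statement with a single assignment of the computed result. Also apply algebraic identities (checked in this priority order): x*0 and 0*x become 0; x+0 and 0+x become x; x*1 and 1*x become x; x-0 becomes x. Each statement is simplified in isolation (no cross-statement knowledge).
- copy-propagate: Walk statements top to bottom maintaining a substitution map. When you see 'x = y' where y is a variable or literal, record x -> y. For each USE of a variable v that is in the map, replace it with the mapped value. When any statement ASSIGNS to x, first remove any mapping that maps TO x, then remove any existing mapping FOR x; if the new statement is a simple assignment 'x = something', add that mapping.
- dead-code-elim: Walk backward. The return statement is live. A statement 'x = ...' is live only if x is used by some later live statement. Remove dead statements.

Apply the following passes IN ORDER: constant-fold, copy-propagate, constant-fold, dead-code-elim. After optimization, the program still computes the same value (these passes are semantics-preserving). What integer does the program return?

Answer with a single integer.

Answer: 3

Derivation:
Initial IR:
  d = 3
  t = d - d
  b = d - t
  x = d
  z = t * 1
  return b
After constant-fold (6 stmts):
  d = 3
  t = d - d
  b = d - t
  x = d
  z = t
  return b
After copy-propagate (6 stmts):
  d = 3
  t = 3 - 3
  b = 3 - t
  x = 3
  z = t
  return b
After constant-fold (6 stmts):
  d = 3
  t = 0
  b = 3 - t
  x = 3
  z = t
  return b
After dead-code-elim (3 stmts):
  t = 0
  b = 3 - t
  return b
Evaluate:
  d = 3  =>  d = 3
  t = d - d  =>  t = 0
  b = d - t  =>  b = 3
  x = d  =>  x = 3
  z = t * 1  =>  z = 0
  return b = 3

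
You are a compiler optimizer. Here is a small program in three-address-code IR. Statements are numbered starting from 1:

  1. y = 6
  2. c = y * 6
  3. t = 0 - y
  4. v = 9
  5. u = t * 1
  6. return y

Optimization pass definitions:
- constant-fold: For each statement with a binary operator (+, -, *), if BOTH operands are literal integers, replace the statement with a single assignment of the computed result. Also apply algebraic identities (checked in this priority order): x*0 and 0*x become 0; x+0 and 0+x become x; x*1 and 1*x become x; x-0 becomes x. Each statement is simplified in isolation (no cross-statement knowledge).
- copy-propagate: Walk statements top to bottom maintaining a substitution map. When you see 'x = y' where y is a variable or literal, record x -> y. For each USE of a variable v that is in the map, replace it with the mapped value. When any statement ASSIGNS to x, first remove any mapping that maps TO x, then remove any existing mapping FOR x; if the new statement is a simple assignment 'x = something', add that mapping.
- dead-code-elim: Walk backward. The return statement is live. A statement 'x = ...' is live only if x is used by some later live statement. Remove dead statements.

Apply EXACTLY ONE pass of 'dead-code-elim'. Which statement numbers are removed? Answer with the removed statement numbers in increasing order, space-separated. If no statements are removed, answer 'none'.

Answer: 2 3 4 5

Derivation:
Backward liveness scan:
Stmt 1 'y = 6': KEEP (y is live); live-in = []
Stmt 2 'c = y * 6': DEAD (c not in live set ['y'])
Stmt 3 't = 0 - y': DEAD (t not in live set ['y'])
Stmt 4 'v = 9': DEAD (v not in live set ['y'])
Stmt 5 'u = t * 1': DEAD (u not in live set ['y'])
Stmt 6 'return y': KEEP (return); live-in = ['y']
Removed statement numbers: [2, 3, 4, 5]
Surviving IR:
  y = 6
  return y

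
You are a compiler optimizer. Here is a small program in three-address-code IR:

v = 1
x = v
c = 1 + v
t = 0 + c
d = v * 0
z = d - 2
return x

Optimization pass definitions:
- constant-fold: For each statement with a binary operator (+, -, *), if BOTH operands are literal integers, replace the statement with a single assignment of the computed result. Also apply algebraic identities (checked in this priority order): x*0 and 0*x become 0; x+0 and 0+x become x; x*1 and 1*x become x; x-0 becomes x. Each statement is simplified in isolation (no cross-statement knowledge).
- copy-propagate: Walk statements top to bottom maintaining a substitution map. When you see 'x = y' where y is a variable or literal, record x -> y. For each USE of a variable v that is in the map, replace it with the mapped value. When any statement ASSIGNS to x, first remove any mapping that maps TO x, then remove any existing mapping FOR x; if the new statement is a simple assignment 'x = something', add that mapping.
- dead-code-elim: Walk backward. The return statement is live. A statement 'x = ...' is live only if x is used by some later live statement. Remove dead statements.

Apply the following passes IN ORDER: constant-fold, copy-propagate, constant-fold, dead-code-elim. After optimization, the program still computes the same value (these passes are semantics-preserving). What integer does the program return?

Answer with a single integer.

Initial IR:
  v = 1
  x = v
  c = 1 + v
  t = 0 + c
  d = v * 0
  z = d - 2
  return x
After constant-fold (7 stmts):
  v = 1
  x = v
  c = 1 + v
  t = c
  d = 0
  z = d - 2
  return x
After copy-propagate (7 stmts):
  v = 1
  x = 1
  c = 1 + 1
  t = c
  d = 0
  z = 0 - 2
  return 1
After constant-fold (7 stmts):
  v = 1
  x = 1
  c = 2
  t = c
  d = 0
  z = -2
  return 1
After dead-code-elim (1 stmts):
  return 1
Evaluate:
  v = 1  =>  v = 1
  x = v  =>  x = 1
  c = 1 + v  =>  c = 2
  t = 0 + c  =>  t = 2
  d = v * 0  =>  d = 0
  z = d - 2  =>  z = -2
  return x = 1

Answer: 1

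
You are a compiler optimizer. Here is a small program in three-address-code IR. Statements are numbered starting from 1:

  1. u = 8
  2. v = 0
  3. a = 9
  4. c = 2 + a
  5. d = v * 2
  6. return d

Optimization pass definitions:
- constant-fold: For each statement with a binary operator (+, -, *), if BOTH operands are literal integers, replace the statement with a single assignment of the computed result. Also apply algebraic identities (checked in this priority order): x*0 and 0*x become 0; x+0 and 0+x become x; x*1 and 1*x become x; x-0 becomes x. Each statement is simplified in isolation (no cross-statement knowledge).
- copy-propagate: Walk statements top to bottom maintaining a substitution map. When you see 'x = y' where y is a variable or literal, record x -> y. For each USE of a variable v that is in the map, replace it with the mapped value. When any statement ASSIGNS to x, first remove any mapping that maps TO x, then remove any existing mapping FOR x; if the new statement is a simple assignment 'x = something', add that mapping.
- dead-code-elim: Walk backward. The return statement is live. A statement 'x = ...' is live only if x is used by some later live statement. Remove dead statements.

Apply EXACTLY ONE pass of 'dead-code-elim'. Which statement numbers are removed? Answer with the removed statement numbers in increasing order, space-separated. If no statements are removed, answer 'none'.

Answer: 1 3 4

Derivation:
Backward liveness scan:
Stmt 1 'u = 8': DEAD (u not in live set [])
Stmt 2 'v = 0': KEEP (v is live); live-in = []
Stmt 3 'a = 9': DEAD (a not in live set ['v'])
Stmt 4 'c = 2 + a': DEAD (c not in live set ['v'])
Stmt 5 'd = v * 2': KEEP (d is live); live-in = ['v']
Stmt 6 'return d': KEEP (return); live-in = ['d']
Removed statement numbers: [1, 3, 4]
Surviving IR:
  v = 0
  d = v * 2
  return d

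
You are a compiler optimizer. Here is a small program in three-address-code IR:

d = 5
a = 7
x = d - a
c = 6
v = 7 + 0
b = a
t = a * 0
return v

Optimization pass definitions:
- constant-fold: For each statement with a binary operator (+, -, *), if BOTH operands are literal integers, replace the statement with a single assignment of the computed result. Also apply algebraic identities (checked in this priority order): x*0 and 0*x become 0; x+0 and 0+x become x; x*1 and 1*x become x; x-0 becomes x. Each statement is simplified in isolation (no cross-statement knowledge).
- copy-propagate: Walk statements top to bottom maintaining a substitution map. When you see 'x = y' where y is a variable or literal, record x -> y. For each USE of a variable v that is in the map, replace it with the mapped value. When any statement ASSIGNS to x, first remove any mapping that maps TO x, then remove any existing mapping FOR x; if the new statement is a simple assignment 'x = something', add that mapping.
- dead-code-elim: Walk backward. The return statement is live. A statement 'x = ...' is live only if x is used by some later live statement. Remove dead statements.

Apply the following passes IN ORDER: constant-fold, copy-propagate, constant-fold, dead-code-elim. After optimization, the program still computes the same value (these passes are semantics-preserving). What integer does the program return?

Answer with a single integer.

Initial IR:
  d = 5
  a = 7
  x = d - a
  c = 6
  v = 7 + 0
  b = a
  t = a * 0
  return v
After constant-fold (8 stmts):
  d = 5
  a = 7
  x = d - a
  c = 6
  v = 7
  b = a
  t = 0
  return v
After copy-propagate (8 stmts):
  d = 5
  a = 7
  x = 5 - 7
  c = 6
  v = 7
  b = 7
  t = 0
  return 7
After constant-fold (8 stmts):
  d = 5
  a = 7
  x = -2
  c = 6
  v = 7
  b = 7
  t = 0
  return 7
After dead-code-elim (1 stmts):
  return 7
Evaluate:
  d = 5  =>  d = 5
  a = 7  =>  a = 7
  x = d - a  =>  x = -2
  c = 6  =>  c = 6
  v = 7 + 0  =>  v = 7
  b = a  =>  b = 7
  t = a * 0  =>  t = 0
  return v = 7

Answer: 7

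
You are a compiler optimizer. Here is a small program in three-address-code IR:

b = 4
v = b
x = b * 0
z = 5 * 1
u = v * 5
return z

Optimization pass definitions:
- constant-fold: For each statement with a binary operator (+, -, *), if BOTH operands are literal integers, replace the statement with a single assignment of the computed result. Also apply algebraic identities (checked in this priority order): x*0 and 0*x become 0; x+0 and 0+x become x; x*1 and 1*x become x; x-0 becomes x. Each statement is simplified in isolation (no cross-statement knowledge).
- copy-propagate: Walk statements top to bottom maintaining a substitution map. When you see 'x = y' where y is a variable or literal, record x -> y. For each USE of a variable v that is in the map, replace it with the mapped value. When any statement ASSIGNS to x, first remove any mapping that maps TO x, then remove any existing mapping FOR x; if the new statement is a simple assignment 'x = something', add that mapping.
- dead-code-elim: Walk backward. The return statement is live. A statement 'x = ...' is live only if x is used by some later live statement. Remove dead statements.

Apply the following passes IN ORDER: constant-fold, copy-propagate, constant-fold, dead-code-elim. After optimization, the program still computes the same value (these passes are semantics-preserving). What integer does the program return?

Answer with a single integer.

Initial IR:
  b = 4
  v = b
  x = b * 0
  z = 5 * 1
  u = v * 5
  return z
After constant-fold (6 stmts):
  b = 4
  v = b
  x = 0
  z = 5
  u = v * 5
  return z
After copy-propagate (6 stmts):
  b = 4
  v = 4
  x = 0
  z = 5
  u = 4 * 5
  return 5
After constant-fold (6 stmts):
  b = 4
  v = 4
  x = 0
  z = 5
  u = 20
  return 5
After dead-code-elim (1 stmts):
  return 5
Evaluate:
  b = 4  =>  b = 4
  v = b  =>  v = 4
  x = b * 0  =>  x = 0
  z = 5 * 1  =>  z = 5
  u = v * 5  =>  u = 20
  return z = 5

Answer: 5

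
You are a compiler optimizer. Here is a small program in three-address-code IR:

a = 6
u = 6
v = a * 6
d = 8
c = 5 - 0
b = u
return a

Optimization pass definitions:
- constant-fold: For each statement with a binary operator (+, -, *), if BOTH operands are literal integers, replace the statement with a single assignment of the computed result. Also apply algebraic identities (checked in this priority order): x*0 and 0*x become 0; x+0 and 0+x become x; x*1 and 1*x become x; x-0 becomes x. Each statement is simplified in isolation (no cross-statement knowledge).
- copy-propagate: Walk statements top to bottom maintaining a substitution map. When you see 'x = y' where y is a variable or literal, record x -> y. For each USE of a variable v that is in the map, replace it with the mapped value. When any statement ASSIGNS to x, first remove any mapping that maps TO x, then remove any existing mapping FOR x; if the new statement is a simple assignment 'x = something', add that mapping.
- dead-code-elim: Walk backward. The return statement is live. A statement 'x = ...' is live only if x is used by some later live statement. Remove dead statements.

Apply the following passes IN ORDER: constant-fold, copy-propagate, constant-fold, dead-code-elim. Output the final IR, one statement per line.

Answer: return 6

Derivation:
Initial IR:
  a = 6
  u = 6
  v = a * 6
  d = 8
  c = 5 - 0
  b = u
  return a
After constant-fold (7 stmts):
  a = 6
  u = 6
  v = a * 6
  d = 8
  c = 5
  b = u
  return a
After copy-propagate (7 stmts):
  a = 6
  u = 6
  v = 6 * 6
  d = 8
  c = 5
  b = 6
  return 6
After constant-fold (7 stmts):
  a = 6
  u = 6
  v = 36
  d = 8
  c = 5
  b = 6
  return 6
After dead-code-elim (1 stmts):
  return 6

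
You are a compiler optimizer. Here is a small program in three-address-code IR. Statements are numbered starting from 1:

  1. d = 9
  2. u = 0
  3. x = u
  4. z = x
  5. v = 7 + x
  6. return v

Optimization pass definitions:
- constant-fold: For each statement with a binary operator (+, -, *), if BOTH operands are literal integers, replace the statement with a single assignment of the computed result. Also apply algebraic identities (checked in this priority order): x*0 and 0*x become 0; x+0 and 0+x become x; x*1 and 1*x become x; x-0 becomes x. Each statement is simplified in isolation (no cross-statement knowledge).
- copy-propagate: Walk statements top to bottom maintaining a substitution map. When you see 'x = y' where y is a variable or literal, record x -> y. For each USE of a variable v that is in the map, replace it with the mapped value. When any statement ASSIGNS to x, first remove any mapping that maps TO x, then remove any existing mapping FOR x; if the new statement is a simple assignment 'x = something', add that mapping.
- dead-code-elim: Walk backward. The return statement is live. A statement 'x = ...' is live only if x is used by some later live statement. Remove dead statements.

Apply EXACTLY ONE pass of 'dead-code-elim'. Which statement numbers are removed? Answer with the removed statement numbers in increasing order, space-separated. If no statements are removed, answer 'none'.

Backward liveness scan:
Stmt 1 'd = 9': DEAD (d not in live set [])
Stmt 2 'u = 0': KEEP (u is live); live-in = []
Stmt 3 'x = u': KEEP (x is live); live-in = ['u']
Stmt 4 'z = x': DEAD (z not in live set ['x'])
Stmt 5 'v = 7 + x': KEEP (v is live); live-in = ['x']
Stmt 6 'return v': KEEP (return); live-in = ['v']
Removed statement numbers: [1, 4]
Surviving IR:
  u = 0
  x = u
  v = 7 + x
  return v

Answer: 1 4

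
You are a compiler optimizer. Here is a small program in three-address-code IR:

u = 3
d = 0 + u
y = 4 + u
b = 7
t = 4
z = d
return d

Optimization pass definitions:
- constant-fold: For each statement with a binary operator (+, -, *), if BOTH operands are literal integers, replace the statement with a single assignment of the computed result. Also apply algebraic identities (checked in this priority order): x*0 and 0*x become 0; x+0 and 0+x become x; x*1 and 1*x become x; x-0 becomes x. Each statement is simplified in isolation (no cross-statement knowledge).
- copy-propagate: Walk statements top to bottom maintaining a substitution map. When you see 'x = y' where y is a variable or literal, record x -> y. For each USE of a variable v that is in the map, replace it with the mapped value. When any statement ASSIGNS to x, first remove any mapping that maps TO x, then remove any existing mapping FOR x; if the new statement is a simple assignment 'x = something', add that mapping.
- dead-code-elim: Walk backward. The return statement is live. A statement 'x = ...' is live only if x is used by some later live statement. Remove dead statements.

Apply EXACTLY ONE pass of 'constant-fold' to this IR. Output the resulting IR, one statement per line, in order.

Applying constant-fold statement-by-statement:
  [1] u = 3  (unchanged)
  [2] d = 0 + u  -> d = u
  [3] y = 4 + u  (unchanged)
  [4] b = 7  (unchanged)
  [5] t = 4  (unchanged)
  [6] z = d  (unchanged)
  [7] return d  (unchanged)
Result (7 stmts):
  u = 3
  d = u
  y = 4 + u
  b = 7
  t = 4
  z = d
  return d

Answer: u = 3
d = u
y = 4 + u
b = 7
t = 4
z = d
return d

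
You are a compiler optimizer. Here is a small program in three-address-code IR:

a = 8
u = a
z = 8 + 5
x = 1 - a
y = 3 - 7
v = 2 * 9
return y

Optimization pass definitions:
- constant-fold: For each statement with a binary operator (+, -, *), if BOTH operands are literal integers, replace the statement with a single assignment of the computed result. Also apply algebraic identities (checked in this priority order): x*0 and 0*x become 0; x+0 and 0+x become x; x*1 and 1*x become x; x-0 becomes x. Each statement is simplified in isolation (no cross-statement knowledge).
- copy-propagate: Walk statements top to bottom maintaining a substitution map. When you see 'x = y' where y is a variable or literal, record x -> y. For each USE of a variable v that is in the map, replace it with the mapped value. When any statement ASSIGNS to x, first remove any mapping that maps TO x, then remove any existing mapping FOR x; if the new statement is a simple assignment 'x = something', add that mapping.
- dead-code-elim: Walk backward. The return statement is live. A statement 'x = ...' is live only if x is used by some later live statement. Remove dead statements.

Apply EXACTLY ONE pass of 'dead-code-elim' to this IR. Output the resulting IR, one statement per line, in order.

Answer: y = 3 - 7
return y

Derivation:
Applying dead-code-elim statement-by-statement:
  [7] return y  -> KEEP (return); live=['y']
  [6] v = 2 * 9  -> DEAD (v not live)
  [5] y = 3 - 7  -> KEEP; live=[]
  [4] x = 1 - a  -> DEAD (x not live)
  [3] z = 8 + 5  -> DEAD (z not live)
  [2] u = a  -> DEAD (u not live)
  [1] a = 8  -> DEAD (a not live)
Result (2 stmts):
  y = 3 - 7
  return y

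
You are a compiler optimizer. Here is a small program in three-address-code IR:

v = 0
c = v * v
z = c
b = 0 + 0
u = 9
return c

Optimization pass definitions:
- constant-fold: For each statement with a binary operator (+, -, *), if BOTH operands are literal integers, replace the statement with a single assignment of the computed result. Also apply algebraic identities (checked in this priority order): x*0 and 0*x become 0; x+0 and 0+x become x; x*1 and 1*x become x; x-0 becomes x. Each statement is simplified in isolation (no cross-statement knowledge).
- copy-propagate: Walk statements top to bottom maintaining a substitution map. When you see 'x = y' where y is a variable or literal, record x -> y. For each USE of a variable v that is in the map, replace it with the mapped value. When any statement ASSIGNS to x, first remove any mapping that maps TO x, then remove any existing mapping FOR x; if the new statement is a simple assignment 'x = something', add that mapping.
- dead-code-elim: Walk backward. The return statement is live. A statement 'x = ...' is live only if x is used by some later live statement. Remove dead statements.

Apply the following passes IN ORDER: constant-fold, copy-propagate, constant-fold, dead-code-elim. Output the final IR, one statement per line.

Answer: c = 0
return c

Derivation:
Initial IR:
  v = 0
  c = v * v
  z = c
  b = 0 + 0
  u = 9
  return c
After constant-fold (6 stmts):
  v = 0
  c = v * v
  z = c
  b = 0
  u = 9
  return c
After copy-propagate (6 stmts):
  v = 0
  c = 0 * 0
  z = c
  b = 0
  u = 9
  return c
After constant-fold (6 stmts):
  v = 0
  c = 0
  z = c
  b = 0
  u = 9
  return c
After dead-code-elim (2 stmts):
  c = 0
  return c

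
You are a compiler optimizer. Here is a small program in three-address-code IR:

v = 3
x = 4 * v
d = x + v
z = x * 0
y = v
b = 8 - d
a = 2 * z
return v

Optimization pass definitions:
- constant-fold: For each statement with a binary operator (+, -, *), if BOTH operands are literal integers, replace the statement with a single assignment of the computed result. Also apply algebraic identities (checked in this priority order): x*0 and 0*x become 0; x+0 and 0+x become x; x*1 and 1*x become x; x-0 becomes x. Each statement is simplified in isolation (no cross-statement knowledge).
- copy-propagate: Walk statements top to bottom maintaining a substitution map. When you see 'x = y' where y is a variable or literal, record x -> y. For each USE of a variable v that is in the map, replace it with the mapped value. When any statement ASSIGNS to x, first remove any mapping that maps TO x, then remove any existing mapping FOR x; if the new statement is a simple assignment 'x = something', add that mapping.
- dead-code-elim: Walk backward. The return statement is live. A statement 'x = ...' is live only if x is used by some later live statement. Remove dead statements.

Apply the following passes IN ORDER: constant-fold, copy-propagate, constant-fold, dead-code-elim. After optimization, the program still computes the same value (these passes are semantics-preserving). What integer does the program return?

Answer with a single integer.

Answer: 3

Derivation:
Initial IR:
  v = 3
  x = 4 * v
  d = x + v
  z = x * 0
  y = v
  b = 8 - d
  a = 2 * z
  return v
After constant-fold (8 stmts):
  v = 3
  x = 4 * v
  d = x + v
  z = 0
  y = v
  b = 8 - d
  a = 2 * z
  return v
After copy-propagate (8 stmts):
  v = 3
  x = 4 * 3
  d = x + 3
  z = 0
  y = 3
  b = 8 - d
  a = 2 * 0
  return 3
After constant-fold (8 stmts):
  v = 3
  x = 12
  d = x + 3
  z = 0
  y = 3
  b = 8 - d
  a = 0
  return 3
After dead-code-elim (1 stmts):
  return 3
Evaluate:
  v = 3  =>  v = 3
  x = 4 * v  =>  x = 12
  d = x + v  =>  d = 15
  z = x * 0  =>  z = 0
  y = v  =>  y = 3
  b = 8 - d  =>  b = -7
  a = 2 * z  =>  a = 0
  return v = 3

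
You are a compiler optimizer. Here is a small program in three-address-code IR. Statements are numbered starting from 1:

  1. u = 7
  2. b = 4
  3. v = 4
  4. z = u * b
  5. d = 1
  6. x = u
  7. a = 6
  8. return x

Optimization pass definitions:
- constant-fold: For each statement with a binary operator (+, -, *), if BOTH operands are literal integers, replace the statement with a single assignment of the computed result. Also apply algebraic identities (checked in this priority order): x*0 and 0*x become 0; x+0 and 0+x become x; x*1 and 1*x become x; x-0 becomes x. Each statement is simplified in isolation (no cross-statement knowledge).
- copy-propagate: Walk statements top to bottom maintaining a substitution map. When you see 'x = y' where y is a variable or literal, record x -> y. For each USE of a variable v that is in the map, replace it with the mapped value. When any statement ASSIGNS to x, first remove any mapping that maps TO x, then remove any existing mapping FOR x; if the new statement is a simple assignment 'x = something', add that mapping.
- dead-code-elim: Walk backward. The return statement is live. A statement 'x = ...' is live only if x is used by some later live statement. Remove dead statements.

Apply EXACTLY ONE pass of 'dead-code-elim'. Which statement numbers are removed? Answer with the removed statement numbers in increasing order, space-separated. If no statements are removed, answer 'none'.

Answer: 2 3 4 5 7

Derivation:
Backward liveness scan:
Stmt 1 'u = 7': KEEP (u is live); live-in = []
Stmt 2 'b = 4': DEAD (b not in live set ['u'])
Stmt 3 'v = 4': DEAD (v not in live set ['u'])
Stmt 4 'z = u * b': DEAD (z not in live set ['u'])
Stmt 5 'd = 1': DEAD (d not in live set ['u'])
Stmt 6 'x = u': KEEP (x is live); live-in = ['u']
Stmt 7 'a = 6': DEAD (a not in live set ['x'])
Stmt 8 'return x': KEEP (return); live-in = ['x']
Removed statement numbers: [2, 3, 4, 5, 7]
Surviving IR:
  u = 7
  x = u
  return x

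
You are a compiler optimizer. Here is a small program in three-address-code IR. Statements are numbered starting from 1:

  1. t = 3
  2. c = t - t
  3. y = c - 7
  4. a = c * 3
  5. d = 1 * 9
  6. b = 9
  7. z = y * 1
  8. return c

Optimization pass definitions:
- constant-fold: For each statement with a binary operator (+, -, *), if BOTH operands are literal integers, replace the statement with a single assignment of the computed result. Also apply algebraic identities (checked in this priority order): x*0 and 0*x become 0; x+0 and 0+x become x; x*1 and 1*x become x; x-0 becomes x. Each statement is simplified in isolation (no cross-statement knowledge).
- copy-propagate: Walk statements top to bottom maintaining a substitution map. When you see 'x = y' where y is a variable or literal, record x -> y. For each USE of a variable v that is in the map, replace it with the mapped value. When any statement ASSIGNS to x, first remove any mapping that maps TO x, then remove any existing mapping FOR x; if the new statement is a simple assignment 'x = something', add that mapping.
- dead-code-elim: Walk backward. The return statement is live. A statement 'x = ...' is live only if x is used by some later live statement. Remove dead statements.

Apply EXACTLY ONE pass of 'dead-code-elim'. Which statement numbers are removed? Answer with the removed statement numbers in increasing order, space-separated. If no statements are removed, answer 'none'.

Answer: 3 4 5 6 7

Derivation:
Backward liveness scan:
Stmt 1 't = 3': KEEP (t is live); live-in = []
Stmt 2 'c = t - t': KEEP (c is live); live-in = ['t']
Stmt 3 'y = c - 7': DEAD (y not in live set ['c'])
Stmt 4 'a = c * 3': DEAD (a not in live set ['c'])
Stmt 5 'd = 1 * 9': DEAD (d not in live set ['c'])
Stmt 6 'b = 9': DEAD (b not in live set ['c'])
Stmt 7 'z = y * 1': DEAD (z not in live set ['c'])
Stmt 8 'return c': KEEP (return); live-in = ['c']
Removed statement numbers: [3, 4, 5, 6, 7]
Surviving IR:
  t = 3
  c = t - t
  return c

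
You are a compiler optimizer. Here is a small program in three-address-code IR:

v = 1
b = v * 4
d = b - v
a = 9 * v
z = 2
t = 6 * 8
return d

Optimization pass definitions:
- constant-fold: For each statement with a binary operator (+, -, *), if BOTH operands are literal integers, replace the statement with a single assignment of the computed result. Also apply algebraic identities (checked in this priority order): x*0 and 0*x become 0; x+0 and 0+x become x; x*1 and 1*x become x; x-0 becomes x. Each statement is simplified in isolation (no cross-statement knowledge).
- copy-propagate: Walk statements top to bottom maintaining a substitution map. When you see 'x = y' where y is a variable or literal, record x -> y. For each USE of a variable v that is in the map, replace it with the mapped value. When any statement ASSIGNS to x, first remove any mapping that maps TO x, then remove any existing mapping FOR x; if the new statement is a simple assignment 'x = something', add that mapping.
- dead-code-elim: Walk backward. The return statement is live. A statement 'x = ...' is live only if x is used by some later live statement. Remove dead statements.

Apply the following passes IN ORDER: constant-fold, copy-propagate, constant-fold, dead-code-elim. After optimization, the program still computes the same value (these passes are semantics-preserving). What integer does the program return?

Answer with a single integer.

Initial IR:
  v = 1
  b = v * 4
  d = b - v
  a = 9 * v
  z = 2
  t = 6 * 8
  return d
After constant-fold (7 stmts):
  v = 1
  b = v * 4
  d = b - v
  a = 9 * v
  z = 2
  t = 48
  return d
After copy-propagate (7 stmts):
  v = 1
  b = 1 * 4
  d = b - 1
  a = 9 * 1
  z = 2
  t = 48
  return d
After constant-fold (7 stmts):
  v = 1
  b = 4
  d = b - 1
  a = 9
  z = 2
  t = 48
  return d
After dead-code-elim (3 stmts):
  b = 4
  d = b - 1
  return d
Evaluate:
  v = 1  =>  v = 1
  b = v * 4  =>  b = 4
  d = b - v  =>  d = 3
  a = 9 * v  =>  a = 9
  z = 2  =>  z = 2
  t = 6 * 8  =>  t = 48
  return d = 3

Answer: 3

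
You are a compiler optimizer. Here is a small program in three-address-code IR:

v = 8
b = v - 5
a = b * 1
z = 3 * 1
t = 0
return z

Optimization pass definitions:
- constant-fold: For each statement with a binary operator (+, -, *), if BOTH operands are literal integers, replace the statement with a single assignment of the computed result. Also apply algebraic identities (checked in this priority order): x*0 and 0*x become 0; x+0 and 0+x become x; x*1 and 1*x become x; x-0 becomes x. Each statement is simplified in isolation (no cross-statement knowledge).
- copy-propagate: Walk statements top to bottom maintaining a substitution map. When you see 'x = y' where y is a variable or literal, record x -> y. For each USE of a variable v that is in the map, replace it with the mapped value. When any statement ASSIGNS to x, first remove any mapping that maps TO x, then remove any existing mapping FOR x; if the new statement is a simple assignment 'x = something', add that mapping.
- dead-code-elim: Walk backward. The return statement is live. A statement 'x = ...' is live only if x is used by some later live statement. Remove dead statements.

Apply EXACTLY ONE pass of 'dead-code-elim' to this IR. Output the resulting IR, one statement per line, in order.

Applying dead-code-elim statement-by-statement:
  [6] return z  -> KEEP (return); live=['z']
  [5] t = 0  -> DEAD (t not live)
  [4] z = 3 * 1  -> KEEP; live=[]
  [3] a = b * 1  -> DEAD (a not live)
  [2] b = v - 5  -> DEAD (b not live)
  [1] v = 8  -> DEAD (v not live)
Result (2 stmts):
  z = 3 * 1
  return z

Answer: z = 3 * 1
return z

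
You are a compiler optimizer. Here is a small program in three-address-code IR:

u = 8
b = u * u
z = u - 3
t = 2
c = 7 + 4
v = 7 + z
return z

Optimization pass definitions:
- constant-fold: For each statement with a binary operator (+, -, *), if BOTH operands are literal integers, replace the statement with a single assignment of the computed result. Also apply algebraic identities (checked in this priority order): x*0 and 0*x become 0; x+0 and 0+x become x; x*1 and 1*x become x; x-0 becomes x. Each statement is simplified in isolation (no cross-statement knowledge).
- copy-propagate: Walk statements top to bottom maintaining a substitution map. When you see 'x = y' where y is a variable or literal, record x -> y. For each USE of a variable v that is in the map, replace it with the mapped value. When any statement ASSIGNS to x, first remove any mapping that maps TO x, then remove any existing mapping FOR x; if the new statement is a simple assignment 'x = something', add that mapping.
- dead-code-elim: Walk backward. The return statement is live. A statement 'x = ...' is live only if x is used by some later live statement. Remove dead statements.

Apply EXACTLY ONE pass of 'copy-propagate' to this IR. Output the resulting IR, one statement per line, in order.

Answer: u = 8
b = 8 * 8
z = 8 - 3
t = 2
c = 7 + 4
v = 7 + z
return z

Derivation:
Applying copy-propagate statement-by-statement:
  [1] u = 8  (unchanged)
  [2] b = u * u  -> b = 8 * 8
  [3] z = u - 3  -> z = 8 - 3
  [4] t = 2  (unchanged)
  [5] c = 7 + 4  (unchanged)
  [6] v = 7 + z  (unchanged)
  [7] return z  (unchanged)
Result (7 stmts):
  u = 8
  b = 8 * 8
  z = 8 - 3
  t = 2
  c = 7 + 4
  v = 7 + z
  return z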